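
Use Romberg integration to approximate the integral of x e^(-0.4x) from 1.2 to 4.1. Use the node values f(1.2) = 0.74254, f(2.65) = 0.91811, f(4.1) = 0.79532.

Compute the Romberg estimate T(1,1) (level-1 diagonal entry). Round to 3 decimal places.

2.518

T(0,0) (trapezoid, 1 panel, h=2.9000): 2.22990
T(1,0) (trapezoid, 2 panels, h=1.4500): 2.44621
T(1,1) = 2.44621 + (2.44621 − 2.22990)/3 = 2.51831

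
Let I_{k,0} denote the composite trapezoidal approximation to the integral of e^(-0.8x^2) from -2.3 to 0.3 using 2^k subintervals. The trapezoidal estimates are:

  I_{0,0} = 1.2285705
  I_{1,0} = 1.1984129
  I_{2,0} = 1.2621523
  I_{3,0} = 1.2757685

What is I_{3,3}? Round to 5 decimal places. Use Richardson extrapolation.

I_{1,1} = (4·1.1984129 − 1.2285705) / 3 = 1.1883604
I_{2,1} = 1.2621523 + (1.2621523 − 1.1984129)/3 = 1.2833988
I_{3,1} = 1.2757685 + (1.2757685 − 1.2621523)/3 = 1.2803072
I_{2,2} = (16·1.2833988 − 1.1883604) / 15 = 1.2897347
I_{3,2} = 1.2803072 + (1.2803072 − 1.2833988)/15 = 1.2801011
I_{3,3} = (64·1.2801011 − 1.2897347) / 63 = 1.2799482
(Column j=1 coincides with Simpson's rule on the same nodes.)

1.27995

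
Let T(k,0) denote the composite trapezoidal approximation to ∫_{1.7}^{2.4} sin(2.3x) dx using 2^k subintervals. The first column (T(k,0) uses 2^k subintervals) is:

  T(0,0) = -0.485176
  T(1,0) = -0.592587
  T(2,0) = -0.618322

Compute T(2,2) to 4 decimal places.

Richardson extrapolation on the trapezoidal column (denominator 4−1=3):
T(1,1) = -0.592587 + (-0.592587 − (-0.485176))/3 = -0.628391
T(2,1) = (4·(-0.618322) − (-0.592587)) / 3 = -0.626900
T(2,2) = -0.626900 + (-0.626900 − (-0.628391))/15 = -0.626801

-0.6268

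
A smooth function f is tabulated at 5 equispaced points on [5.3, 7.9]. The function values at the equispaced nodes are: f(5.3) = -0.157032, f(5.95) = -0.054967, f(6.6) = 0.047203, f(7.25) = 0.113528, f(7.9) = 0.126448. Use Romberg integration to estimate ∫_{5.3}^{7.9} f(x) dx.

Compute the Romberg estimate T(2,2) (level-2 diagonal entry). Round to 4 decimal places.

0.0643

T(0,0) (trapezoid, 1 panel, h=2.6000): -0.039759
T(1,0) (trapezoid, 2 panels, h=1.3000): 0.041484
T(2,0) (trapezoid, 4 panels, h=0.6500): 0.058807
T(1,1) = 0.041484 + (0.041484 − (-0.039759))/3 = 0.068565
T(2,1) = 0.058807 + (0.058807 − 0.041484)/3 = 0.064581
T(2,2) = 0.064581 + (0.064581 − 0.068565)/15 = 0.064315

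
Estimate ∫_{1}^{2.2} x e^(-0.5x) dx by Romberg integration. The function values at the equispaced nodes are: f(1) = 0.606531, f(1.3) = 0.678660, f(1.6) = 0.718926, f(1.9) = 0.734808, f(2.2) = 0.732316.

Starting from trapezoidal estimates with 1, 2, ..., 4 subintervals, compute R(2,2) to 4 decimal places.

0.8431

R(0,0) (trapezoid, 1 panel, h=1.2000): 0.803308
R(1,0) (trapezoid, 2 panels, h=0.6000): 0.833010
R(2,0) (trapezoid, 4 panels, h=0.3000): 0.840545
R(1,1) = 0.833010 + (0.833010 − 0.803308)/3 = 0.842911
R(2,1) = 0.840545 + (0.840545 − 0.833010)/3 = 0.843057
R(2,2) = 0.843057 + (0.843057 − 0.842911)/15 = 0.843067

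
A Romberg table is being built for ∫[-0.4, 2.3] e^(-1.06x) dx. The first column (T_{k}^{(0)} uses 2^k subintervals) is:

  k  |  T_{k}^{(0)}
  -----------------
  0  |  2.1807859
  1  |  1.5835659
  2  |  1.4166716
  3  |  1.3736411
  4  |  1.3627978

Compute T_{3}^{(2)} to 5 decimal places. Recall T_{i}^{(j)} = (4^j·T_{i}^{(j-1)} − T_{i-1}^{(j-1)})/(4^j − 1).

T_{2}^{(1)} = (4·1.4166716 − 1.5835659) / 3 = 1.3610402
T_{3}^{(1)} = 1.3736411 + (1.3736411 − 1.4166716)/3 = 1.3592976
T_{3}^{(2)} = (16·1.3592976 − 1.3610402) / 15 = 1.3591814

1.35918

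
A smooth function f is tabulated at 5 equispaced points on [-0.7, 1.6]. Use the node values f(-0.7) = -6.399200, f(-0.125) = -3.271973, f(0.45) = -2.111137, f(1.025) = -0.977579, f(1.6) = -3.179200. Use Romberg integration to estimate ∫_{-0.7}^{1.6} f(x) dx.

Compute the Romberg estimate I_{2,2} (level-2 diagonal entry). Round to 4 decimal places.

-5.8361

I_{0,0} (trapezoid, 1 panel, h=2.3000): -11.015160
I_{1,0} (trapezoid, 2 panels, h=1.1500): -7.935388
I_{2,0} (trapezoid, 4 panels, h=0.5750): -6.411186
I_{1,1} = -7.935388 + (-7.935388 − (-11.015160))/3 = -6.908797
I_{2,1} = -6.411186 + (-6.411186 − (-7.935388))/3 = -5.903119
I_{2,2} = -5.903119 + (-5.903119 − (-6.908797))/15 = -5.836074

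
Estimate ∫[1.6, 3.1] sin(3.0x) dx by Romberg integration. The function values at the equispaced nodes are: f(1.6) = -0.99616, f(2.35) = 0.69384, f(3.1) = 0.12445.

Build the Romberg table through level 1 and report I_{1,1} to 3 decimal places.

I_{0,0} (trapezoid, 1 panel, h=1.5000): -0.65378
I_{1,0} (trapezoid, 2 panels, h=0.7500): 0.19349
I_{1,1} = 0.19349 + (0.19349 − (-0.65378))/3 = 0.47591

0.476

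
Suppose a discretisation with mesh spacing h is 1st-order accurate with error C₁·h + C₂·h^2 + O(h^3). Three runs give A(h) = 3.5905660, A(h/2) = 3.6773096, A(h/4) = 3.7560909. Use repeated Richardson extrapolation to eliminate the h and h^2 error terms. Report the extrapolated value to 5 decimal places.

First eliminate the h term (factor 2^1 = 2):
  B₁ = (2·3.6773096 − 3.5905660)/1 = 3.7640532
  B₂ = (2·3.7560909 − 3.6773096)/1 = 3.8348722
Then eliminate the h^2 term (factor 2^2 = 4):
  (4·3.8348722 − 3.7640532)/3 = 3.8584785

3.85848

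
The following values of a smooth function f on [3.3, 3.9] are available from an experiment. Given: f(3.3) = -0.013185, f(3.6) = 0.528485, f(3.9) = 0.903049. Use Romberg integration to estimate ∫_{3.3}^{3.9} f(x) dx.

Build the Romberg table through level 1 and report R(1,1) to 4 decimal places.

0.3004

R(0,0) (trapezoid, 1 panel, h=0.6000): 0.266959
R(1,0) (trapezoid, 2 panels, h=0.3000): 0.292025
R(1,1) = 0.292025 + (0.292025 − 0.266959)/3 = 0.300380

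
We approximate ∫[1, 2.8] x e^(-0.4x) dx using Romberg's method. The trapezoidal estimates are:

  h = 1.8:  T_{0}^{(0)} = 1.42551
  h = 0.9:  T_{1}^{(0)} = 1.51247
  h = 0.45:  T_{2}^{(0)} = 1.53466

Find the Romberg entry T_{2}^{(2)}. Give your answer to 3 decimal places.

1.542

Richardson extrapolation on the trapezoidal column (denominator 4−1=3):
T_{1}^{(1)} = (4·1.51247 − 1.42551) / 3 = 1.54146
T_{2}^{(1)} = (4·1.53466 − 1.51247) / 3 = 1.54206
T_{2}^{(2)} = (16·1.54206 − 1.54146) / 15 = 1.54210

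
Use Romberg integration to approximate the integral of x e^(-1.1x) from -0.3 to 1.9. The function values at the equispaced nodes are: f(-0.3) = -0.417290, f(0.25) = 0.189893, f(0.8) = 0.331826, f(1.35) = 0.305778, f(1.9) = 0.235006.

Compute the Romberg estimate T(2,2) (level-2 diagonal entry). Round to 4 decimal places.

0.4539

T(0,0) (trapezoid, 1 panel, h=2.2000): -0.200512
T(1,0) (trapezoid, 2 panels, h=1.1000): 0.264752
T(2,0) (trapezoid, 4 panels, h=0.5500): 0.404995
T(1,1) = 0.264752 + (0.264752 − (-0.200512))/3 = 0.419840
T(2,1) = 0.404995 + (0.404995 − 0.264752)/3 = 0.451743
T(2,2) = 0.451743 + (0.451743 − 0.419840)/15 = 0.453870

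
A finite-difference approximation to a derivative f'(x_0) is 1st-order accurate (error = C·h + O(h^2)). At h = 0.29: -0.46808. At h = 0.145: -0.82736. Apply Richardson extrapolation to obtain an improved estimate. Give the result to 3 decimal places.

-1.187

The leading error scales as h; refining by a factor of 2 reduces it by 2^1 = 2.
Extrapolated value = (2·A(h/2) − A(h)) / (2 − 1)
= (2·(-0.82736) − (-0.46808)) / 1
= -1.18664 / 1 = -1.18664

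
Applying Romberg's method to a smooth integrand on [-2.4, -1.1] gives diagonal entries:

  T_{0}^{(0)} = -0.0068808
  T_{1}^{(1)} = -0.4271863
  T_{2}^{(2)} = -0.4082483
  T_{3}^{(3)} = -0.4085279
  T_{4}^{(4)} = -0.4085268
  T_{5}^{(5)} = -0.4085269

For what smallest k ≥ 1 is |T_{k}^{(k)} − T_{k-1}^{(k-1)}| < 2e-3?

|T_{1}^{(1)} − T_{0}^{(0)}| = 0.4203055 ≥ 2e-3
|T_{2}^{(2)} − T_{1}^{(1)}| = 0.0189380 ≥ 2e-3
|T_{3}^{(3)} − T_{2}^{(2)}| = 0.0002796 < 2e-3

k = 3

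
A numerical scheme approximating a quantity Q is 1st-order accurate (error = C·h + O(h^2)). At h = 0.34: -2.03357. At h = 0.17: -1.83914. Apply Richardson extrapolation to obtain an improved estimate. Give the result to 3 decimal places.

-1.645

The leading error scales as h; refining by a factor of 2 reduces it by 2^1 = 2.
Extrapolated value = (2·A(h/2) − A(h)) / (2 − 1)
= (2·(-1.83914) − (-2.03357)) / 1
= -1.64471 / 1 = -1.64471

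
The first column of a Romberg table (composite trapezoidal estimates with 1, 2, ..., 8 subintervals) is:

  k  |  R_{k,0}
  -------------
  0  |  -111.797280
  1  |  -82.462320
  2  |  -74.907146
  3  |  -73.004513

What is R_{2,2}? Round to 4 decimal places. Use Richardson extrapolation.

-72.3691

R_{1,1} = -82.462320 + (-82.462320 − (-111.797280))/3 = -72.684000
R_{2,1} = -74.907146 + (-74.907146 − (-82.462320))/3 = -72.388755
R_{2,2} = -72.388755 + (-72.388755 − (-72.684000))/15 = -72.369072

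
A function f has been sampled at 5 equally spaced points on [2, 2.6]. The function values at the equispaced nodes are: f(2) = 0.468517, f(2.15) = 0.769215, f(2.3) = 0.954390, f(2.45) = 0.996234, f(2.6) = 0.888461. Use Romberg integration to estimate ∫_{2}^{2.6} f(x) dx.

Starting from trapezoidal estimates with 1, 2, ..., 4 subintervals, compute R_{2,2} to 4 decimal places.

R_{0,0} (trapezoid, 1 panel, h=0.6000): 0.407093
R_{1,0} (trapezoid, 2 panels, h=0.3000): 0.489864
R_{2,0} (trapezoid, 4 panels, h=0.1500): 0.509749
R_{1,1} = 0.489864 + (0.489864 − 0.407093)/3 = 0.517454
R_{2,1} = 0.509749 + (0.509749 − 0.489864)/3 = 0.516377
R_{2,2} = 0.516377 + (0.516377 − 0.517454)/15 = 0.516305

0.5163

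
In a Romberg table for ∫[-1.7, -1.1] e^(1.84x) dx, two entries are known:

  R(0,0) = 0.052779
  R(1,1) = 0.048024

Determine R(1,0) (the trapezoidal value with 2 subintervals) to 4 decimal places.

From R(1,1) = (4·R(1,0) − R(0,0))/3, solve for R(1,0):
4·R(1,0) = 3·0.048024 + 0.052779 = 0.196851
R(1,0) = 0.049213

0.0492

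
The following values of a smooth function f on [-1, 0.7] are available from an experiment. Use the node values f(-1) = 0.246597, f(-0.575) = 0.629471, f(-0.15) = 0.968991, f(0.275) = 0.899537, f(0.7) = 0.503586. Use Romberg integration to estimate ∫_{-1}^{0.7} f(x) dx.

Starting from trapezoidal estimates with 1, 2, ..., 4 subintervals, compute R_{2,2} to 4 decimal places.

1.2430

R_{0,0} (trapezoid, 1 panel, h=1.7000): 0.637656
R_{1,0} (trapezoid, 2 panels, h=0.8500): 1.142470
R_{2,0} (trapezoid, 4 panels, h=0.4250): 1.221063
R_{1,1} = 1.142470 + (1.142470 − 0.637656)/3 = 1.310741
R_{2,1} = 1.221063 + (1.221063 − 1.142470)/3 = 1.247261
R_{2,2} = 1.247261 + (1.247261 − 1.310741)/15 = 1.243029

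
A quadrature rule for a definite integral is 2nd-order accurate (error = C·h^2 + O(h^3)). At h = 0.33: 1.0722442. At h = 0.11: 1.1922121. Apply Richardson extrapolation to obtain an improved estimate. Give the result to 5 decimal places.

1.20721

The leading error scales as h^2; refining by a factor of 3 reduces it by 3^2 = 9.
Extrapolated value = (9·A(h/3) − A(h)) / (9 − 1)
= (9·1.1922121 − 1.0722442) / 8
= 9.6576647 / 8 = 1.2072081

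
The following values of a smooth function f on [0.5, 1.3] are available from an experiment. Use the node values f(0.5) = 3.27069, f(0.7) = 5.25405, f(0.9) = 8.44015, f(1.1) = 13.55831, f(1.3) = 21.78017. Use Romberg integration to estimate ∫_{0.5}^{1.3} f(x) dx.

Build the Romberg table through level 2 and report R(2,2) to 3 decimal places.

7.810

R(0,0) (trapezoid, 1 panel, h=0.8000): 10.02034
R(1,0) (trapezoid, 2 panels, h=0.4000): 8.38623
R(2,0) (trapezoid, 4 panels, h=0.2000): 7.95559
R(1,1) = 8.38623 + (8.38623 − 10.02034)/3 = 7.84153
R(2,1) = 7.95559 + (7.95559 − 8.38623)/3 = 7.81204
R(2,2) = 7.81204 + (7.81204 − 7.84153)/15 = 7.81007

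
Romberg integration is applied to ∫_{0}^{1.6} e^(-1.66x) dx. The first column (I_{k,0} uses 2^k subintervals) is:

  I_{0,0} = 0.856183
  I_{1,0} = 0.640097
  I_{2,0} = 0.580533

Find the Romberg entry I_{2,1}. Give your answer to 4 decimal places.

Richardson extrapolation on the trapezoidal column (denominator 4−1=3):
I_{2,1} = 0.580533 + (0.580533 − 0.640097)/3 = 0.560678

0.5607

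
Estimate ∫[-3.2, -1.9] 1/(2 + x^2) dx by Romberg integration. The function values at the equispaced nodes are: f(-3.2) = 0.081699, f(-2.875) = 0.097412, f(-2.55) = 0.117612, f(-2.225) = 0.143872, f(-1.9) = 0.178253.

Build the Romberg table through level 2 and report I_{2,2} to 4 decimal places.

0.1582

I_{0,0} (trapezoid, 1 panel, h=1.3000): 0.168969
I_{1,0} (trapezoid, 2 panels, h=0.6500): 0.160932
I_{2,0} (trapezoid, 4 panels, h=0.3250): 0.158883
I_{1,1} = 0.160932 + (0.160932 − 0.168969)/3 = 0.158253
I_{2,1} = 0.158883 + (0.158883 − 0.160932)/3 = 0.158200
I_{2,2} = 0.158200 + (0.158200 − 0.158253)/15 = 0.158196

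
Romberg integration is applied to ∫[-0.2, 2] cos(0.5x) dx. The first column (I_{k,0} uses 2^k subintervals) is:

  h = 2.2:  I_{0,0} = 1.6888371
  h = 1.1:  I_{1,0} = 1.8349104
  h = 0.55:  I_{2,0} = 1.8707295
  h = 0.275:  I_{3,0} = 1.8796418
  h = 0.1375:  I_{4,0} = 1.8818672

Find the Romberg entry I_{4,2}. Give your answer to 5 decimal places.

I_{3,1} = (4·1.8796418 − 1.8707295) / 3 = 1.8826126
I_{4,1} = (4·1.8818672 − 1.8796418) / 3 = 1.8826090
I_{4,2} = 1.8826090 + (1.8826090 − 1.8826126)/15 = 1.8826088

1.88261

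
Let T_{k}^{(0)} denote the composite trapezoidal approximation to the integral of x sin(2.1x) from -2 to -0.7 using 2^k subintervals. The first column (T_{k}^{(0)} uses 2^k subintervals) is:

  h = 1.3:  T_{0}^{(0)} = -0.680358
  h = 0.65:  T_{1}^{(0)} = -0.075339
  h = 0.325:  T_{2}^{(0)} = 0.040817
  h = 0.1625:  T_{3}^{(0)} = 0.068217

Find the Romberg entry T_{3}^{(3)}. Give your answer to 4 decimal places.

T_{1}^{(1)} = -0.075339 + (-0.075339 − (-0.680358))/3 = 0.126334
T_{2}^{(1)} = 0.040817 + (0.040817 − (-0.075339))/3 = 0.079536
T_{3}^{(1)} = (4·0.068217 − 0.040817) / 3 = 0.077350
T_{2}^{(2)} = 0.079536 + (0.079536 − 0.126334)/15 = 0.076416
T_{3}^{(2)} = (16·0.077350 − 0.079536) / 15 = 0.077204
T_{3}^{(3)} = (64·0.077204 − 0.076416) / 63 = 0.077217
(Column j=1 coincides with Simpson's rule on the same nodes.)

0.0772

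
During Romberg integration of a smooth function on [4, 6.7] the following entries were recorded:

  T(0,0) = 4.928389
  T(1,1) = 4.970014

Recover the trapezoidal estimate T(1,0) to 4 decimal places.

From T(1,1) = (4·T(1,0) − T(0,0))/3, solve for T(1,0):
4·T(1,0) = 3·4.970014 + 4.928389 = 19.838431
T(1,0) = 4.959608

4.9596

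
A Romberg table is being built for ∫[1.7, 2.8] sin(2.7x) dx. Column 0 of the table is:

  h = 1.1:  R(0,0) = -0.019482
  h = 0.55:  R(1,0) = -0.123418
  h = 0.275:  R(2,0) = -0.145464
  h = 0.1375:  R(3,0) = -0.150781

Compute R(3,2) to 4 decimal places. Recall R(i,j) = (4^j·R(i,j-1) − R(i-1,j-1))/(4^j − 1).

-0.1525

Richardson extrapolation on the trapezoidal column (denominator 4−1=3):
R(2,1) = -0.145464 + (-0.145464 − (-0.123418))/3 = -0.152813
R(3,1) = -0.150781 + (-0.150781 − (-0.145464))/3 = -0.152553
R(3,2) = (16·(-0.152553) − (-0.152813)) / 15 = -0.152536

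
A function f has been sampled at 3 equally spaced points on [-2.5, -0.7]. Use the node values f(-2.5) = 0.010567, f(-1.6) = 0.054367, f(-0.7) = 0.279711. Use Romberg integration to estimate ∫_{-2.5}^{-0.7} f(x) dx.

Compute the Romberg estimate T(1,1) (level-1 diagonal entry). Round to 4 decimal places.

0.1523

T(0,0) (trapezoid, 1 panel, h=1.8000): 0.261250
T(1,0) (trapezoid, 2 panels, h=0.9000): 0.179555
T(1,1) = 0.179555 + (0.179555 − 0.261250)/3 = 0.152323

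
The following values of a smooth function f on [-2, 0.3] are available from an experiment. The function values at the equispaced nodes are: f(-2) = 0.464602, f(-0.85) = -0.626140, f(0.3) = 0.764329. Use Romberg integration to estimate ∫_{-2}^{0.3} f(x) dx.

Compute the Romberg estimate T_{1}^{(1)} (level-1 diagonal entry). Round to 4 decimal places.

T_{0}^{(0)} (trapezoid, 1 panel, h=2.3000): 1.413271
T_{1}^{(0)} (trapezoid, 2 panels, h=1.1500): -0.013426
T_{1}^{(1)} = -0.013426 + (-0.013426 − 1.413271)/3 = -0.488992

-0.4890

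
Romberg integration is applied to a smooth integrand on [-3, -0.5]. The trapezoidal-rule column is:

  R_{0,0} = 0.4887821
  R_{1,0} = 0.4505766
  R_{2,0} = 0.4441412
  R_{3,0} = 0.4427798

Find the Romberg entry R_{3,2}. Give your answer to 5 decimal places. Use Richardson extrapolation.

0.44235

Richardson extrapolation on the trapezoidal column (denominator 4−1=3):
R_{2,1} = (4·0.4441412 − 0.4505766) / 3 = 0.4419961
R_{3,1} = 0.4427798 + (0.4427798 − 0.4441412)/3 = 0.4423260
R_{3,2} = 0.4423260 + (0.4423260 − 0.4419961)/15 = 0.4423480
(Column j=1 coincides with Simpson's rule on the same nodes.)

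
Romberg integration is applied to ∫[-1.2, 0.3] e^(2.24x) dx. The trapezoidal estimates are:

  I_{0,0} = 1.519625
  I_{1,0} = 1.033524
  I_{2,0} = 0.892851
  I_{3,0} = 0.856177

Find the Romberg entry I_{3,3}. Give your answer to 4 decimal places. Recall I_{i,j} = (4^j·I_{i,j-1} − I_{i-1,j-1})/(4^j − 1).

Richardson extrapolation on the trapezoidal column (denominator 4−1=3):
I_{1,1} = 1.033524 + (1.033524 − 1.519625)/3 = 0.871490
I_{2,1} = 0.892851 + (0.892851 − 1.033524)/3 = 0.845960
I_{3,1} = 0.856177 + (0.856177 − 0.892851)/3 = 0.843952
I_{2,2} = 0.845960 + (0.845960 − 0.871490)/15 = 0.844258
I_{3,2} = (16·0.843952 − 0.845960) / 15 = 0.843818
I_{3,3} = 0.843818 + (0.843818 − 0.844258)/63 = 0.843811

0.8438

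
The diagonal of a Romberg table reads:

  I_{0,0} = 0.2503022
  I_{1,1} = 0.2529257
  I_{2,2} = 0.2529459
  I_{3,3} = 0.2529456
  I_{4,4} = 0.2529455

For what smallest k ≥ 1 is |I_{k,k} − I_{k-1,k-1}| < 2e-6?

|I_{1,1} − I_{0,0}| = 0.0026235 ≥ 2e-6
|I_{2,2} − I_{1,1}| = 0.0000202 ≥ 2e-6
|I_{3,3} − I_{2,2}| = 0.0000003 < 2e-6

k = 3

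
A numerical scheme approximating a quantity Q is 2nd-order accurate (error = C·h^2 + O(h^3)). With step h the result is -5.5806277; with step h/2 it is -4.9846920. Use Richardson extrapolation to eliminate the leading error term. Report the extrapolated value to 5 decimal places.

-4.78605

The leading error scales as h^2; refining by a factor of 2 reduces it by 2^2 = 4.
Extrapolated value = (4·A(h/2) − A(h)) / (4 − 1)
= (4·(-4.9846920) − (-5.5806277)) / 3
= -14.3581403 / 3 = -4.7860468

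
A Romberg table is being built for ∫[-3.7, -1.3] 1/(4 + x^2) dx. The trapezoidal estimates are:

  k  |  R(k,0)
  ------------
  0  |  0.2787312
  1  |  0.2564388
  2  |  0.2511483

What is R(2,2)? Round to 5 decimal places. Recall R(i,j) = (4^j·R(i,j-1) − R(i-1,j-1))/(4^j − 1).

0.24941

Richardson extrapolation on the trapezoidal column (denominator 4−1=3):
R(1,1) = 0.2564388 + (0.2564388 − 0.2787312)/3 = 0.2490080
R(2,1) = 0.2511483 + (0.2511483 − 0.2564388)/3 = 0.2493848
R(2,2) = (16·0.2493848 − 0.2490080) / 15 = 0.2494099
(Column j=1 coincides with Simpson's rule on the same nodes.)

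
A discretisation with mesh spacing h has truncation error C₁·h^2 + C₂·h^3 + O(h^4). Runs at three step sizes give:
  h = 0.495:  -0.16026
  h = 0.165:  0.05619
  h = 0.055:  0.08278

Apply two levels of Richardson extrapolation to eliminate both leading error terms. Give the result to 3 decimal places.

0.086

First eliminate the h^2 term (factor 3^2 = 9):
  B₁ = (9·0.05619 − (-0.16026))/8 = 0.08325
  B₂ = (9·0.08278 − 0.05619)/8 = 0.08610
Then eliminate the h^3 term (factor 3^3 = 27):
  (27·0.08610 − 0.08325)/26 = 0.08621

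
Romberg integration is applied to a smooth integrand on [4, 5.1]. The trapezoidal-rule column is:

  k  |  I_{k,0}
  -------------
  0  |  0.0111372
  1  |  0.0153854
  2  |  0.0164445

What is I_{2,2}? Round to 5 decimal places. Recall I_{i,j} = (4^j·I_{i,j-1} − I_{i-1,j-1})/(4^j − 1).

Richardson extrapolation on the trapezoidal column (denominator 4−1=3):
I_{1,1} = 0.0153854 + (0.0153854 − 0.0111372)/3 = 0.0168015
I_{2,1} = (4·0.0164445 − 0.0153854) / 3 = 0.0167975
I_{2,2} = 0.0167975 + (0.0167975 − 0.0168015)/15 = 0.0167972
(Column j=1 coincides with Simpson's rule on the same nodes.)

0.01680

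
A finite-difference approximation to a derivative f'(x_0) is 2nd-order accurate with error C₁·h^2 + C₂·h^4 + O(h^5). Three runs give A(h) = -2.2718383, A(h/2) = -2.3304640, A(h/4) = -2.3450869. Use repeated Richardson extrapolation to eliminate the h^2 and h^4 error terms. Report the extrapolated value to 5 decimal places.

-2.34996

First eliminate the h^2 term (factor 2^2 = 4):
  B₁ = (4·(-2.3304640) − (-2.2718383))/3 = -2.3500059
  B₂ = (4·(-2.3450869) − (-2.3304640))/3 = -2.3499612
Then eliminate the h^4 term (factor 2^4 = 16):
  (16·(-2.3499612) − (-2.3500059))/15 = -2.3499582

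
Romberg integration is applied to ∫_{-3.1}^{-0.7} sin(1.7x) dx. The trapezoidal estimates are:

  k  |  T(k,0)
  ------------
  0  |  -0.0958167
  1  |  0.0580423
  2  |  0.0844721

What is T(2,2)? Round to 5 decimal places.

0.09221

T(1,1) = 0.0580423 + (0.0580423 − (-0.0958167))/3 = 0.1093286
T(2,1) = 0.0844721 + (0.0844721 − 0.0580423)/3 = 0.0932820
T(2,2) = (16·0.0932820 − 0.1093286) / 15 = 0.0922122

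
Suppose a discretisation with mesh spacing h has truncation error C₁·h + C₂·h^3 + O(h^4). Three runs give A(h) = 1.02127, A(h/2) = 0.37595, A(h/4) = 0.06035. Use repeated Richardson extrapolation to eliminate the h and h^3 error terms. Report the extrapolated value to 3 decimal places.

First eliminate the h term (factor 2^1 = 2):
  B₁ = (2·0.37595 − 1.02127)/1 = -0.26937
  B₂ = (2·0.06035 − 0.37595)/1 = -0.25525
Then eliminate the h^3 term (factor 2^3 = 8):
  (8·(-0.25525) − (-0.26937))/7 = -0.25323

-0.253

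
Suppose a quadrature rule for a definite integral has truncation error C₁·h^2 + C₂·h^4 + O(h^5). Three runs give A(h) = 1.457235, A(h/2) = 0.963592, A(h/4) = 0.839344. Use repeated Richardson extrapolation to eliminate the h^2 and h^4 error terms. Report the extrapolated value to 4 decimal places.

First eliminate the h^2 term (factor 2^2 = 4):
  B₁ = (4·0.963592 − 1.457235)/3 = 0.799044
  B₂ = (4·0.839344 − 0.963592)/3 = 0.797928
Then eliminate the h^4 term (factor 2^4 = 16):
  (16·0.797928 − 0.799044)/15 = 0.797854

0.7979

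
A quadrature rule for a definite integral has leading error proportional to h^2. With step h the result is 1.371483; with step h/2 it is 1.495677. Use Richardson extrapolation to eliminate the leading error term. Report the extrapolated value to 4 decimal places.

1.5371

Extrapolated value = (4·A(h/2) − A(h)) / (4 − 1)
= (4·1.495677 − 1.371483) / 3
= 4.611225 / 3 = 1.537075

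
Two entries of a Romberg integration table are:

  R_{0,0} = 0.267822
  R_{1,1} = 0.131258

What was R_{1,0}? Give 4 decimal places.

From R_{1,1} = (4·R_{1,0} − R_{0,0})/3, solve for R_{1,0}:
4·R_{1,0} = 3·0.131258 + 0.267822 = 0.661596
R_{1,0} = 0.165399

0.1654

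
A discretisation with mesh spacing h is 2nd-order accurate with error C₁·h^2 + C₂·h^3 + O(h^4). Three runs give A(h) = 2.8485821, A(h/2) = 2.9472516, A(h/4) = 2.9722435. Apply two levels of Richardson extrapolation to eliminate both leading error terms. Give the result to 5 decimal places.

First eliminate the h^2 term (factor 2^2 = 4):
  B₁ = (4·2.9472516 − 2.8485821)/3 = 2.9801414
  B₂ = (4·2.9722435 − 2.9472516)/3 = 2.9805741
Then eliminate the h^3 term (factor 2^3 = 8):
  (8·2.9805741 − 2.9801414)/7 = 2.9806359

2.98064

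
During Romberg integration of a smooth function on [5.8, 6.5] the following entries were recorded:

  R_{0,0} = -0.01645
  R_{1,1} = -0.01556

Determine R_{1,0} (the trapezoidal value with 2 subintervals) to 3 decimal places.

From R_{1,1} = (4·R_{1,0} − R_{0,0})/3, solve for R_{1,0}:
4·R_{1,0} = 3·(-0.01556) + (-0.01645) = -0.06313
R_{1,0} = -0.01578

-0.016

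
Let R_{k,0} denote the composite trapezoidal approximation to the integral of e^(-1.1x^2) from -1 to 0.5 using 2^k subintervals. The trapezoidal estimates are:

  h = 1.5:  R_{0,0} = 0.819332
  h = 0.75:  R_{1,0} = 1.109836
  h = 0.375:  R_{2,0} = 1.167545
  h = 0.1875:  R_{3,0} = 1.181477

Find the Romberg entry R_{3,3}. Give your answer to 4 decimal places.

Richardson extrapolation on the trapezoidal column (denominator 4−1=3):
R_{1,1} = 1.109836 + (1.109836 − 0.819332)/3 = 1.206671
R_{2,1} = 1.167545 + (1.167545 − 1.109836)/3 = 1.186781
R_{3,1} = 1.181477 + (1.181477 − 1.167545)/3 = 1.186121
R_{2,2} = 1.186781 + (1.186781 − 1.206671)/15 = 1.185455
R_{3,2} = (16·1.186121 − 1.186781) / 15 = 1.186077
R_{3,3} = 1.186077 + (1.186077 − 1.185455)/63 = 1.186087
(Column j=1 coincides with Simpson's rule on the same nodes.)

1.1861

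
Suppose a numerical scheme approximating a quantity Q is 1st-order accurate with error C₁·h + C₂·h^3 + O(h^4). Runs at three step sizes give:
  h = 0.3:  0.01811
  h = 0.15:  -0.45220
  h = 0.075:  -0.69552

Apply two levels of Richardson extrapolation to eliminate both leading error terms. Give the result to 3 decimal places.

-0.941

First eliminate the h term (factor 2^1 = 2):
  B₁ = (2·(-0.45220) − 0.01811)/1 = -0.92251
  B₂ = (2·(-0.69552) − (-0.45220))/1 = -0.93884
Then eliminate the h^3 term (factor 2^3 = 8):
  (8·(-0.93884) − (-0.92251))/7 = -0.94117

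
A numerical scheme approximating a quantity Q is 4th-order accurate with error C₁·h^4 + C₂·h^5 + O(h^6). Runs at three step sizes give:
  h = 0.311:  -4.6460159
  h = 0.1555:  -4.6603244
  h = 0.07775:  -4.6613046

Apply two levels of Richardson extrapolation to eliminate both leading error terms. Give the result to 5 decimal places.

-4.66137

First eliminate the h^4 term (factor 2^4 = 16):
  B₁ = (16·(-4.6603244) − (-4.6460159))/15 = -4.6612783
  B₂ = (16·(-4.6613046) − (-4.6603244))/15 = -4.6613699
Then eliminate the h^5 term (factor 2^5 = 32):
  (32·(-4.6613699) − (-4.6612783))/31 = -4.6613729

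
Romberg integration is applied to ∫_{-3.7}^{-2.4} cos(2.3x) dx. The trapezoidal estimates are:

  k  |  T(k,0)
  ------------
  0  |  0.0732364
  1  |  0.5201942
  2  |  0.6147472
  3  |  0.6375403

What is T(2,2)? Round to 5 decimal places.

0.64474

Richardson extrapolation on the trapezoidal column (denominator 4−1=3):
T(1,1) = (4·0.5201942 − 0.0732364) / 3 = 0.6691801
T(2,1) = 0.6147472 + (0.6147472 − 0.5201942)/3 = 0.6462649
T(2,2) = (16·0.6462649 − 0.6691801) / 15 = 0.6447372
(Column j=1 coincides with Simpson's rule on the same nodes.)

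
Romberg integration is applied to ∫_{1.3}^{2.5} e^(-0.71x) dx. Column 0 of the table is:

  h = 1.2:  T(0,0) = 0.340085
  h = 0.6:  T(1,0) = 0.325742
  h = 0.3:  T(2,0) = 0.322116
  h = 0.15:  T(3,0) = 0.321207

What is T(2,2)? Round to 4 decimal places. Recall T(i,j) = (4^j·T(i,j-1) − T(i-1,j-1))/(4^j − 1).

Richardson extrapolation on the trapezoidal column (denominator 4−1=3):
T(1,1) = 0.325742 + (0.325742 − 0.340085)/3 = 0.320961
T(2,1) = (4·0.322116 − 0.325742) / 3 = 0.320907
T(2,2) = 0.320907 + (0.320907 − 0.320961)/15 = 0.320903

0.3209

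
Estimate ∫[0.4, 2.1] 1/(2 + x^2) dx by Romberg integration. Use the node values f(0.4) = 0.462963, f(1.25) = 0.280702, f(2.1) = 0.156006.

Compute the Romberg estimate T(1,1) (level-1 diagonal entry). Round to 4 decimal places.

0.4935

T(0,0) (trapezoid, 1 panel, h=1.7000): 0.526124
T(1,0) (trapezoid, 2 panels, h=0.8500): 0.501659
T(1,1) = 0.501659 + (0.501659 − 0.526124)/3 = 0.493504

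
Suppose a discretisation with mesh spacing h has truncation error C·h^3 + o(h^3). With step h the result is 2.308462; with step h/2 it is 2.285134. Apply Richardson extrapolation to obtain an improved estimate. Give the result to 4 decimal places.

2.2818

The leading error scales as h^3; refining by a factor of 2 reduces it by 2^3 = 8.
Extrapolated value = (8·A(h/2) − A(h)) / (8 − 1)
= (8·2.285134 − 2.308462) / 7
= 15.972610 / 7 = 2.281801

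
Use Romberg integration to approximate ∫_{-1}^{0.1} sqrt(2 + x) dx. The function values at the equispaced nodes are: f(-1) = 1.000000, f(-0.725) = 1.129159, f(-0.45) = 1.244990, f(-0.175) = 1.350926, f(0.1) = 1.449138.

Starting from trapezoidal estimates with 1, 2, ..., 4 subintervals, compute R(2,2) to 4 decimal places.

1.3621

R(0,0) (trapezoid, 1 panel, h=1.1000): 1.347026
R(1,0) (trapezoid, 2 panels, h=0.5500): 1.358257
R(2,0) (trapezoid, 4 panels, h=0.2750): 1.361152
R(1,1) = 1.358257 + (1.358257 − 1.347026)/3 = 1.362001
R(2,1) = 1.361152 + (1.361152 − 1.358257)/3 = 1.362117
R(2,2) = 1.362117 + (1.362117 − 1.362001)/15 = 1.362125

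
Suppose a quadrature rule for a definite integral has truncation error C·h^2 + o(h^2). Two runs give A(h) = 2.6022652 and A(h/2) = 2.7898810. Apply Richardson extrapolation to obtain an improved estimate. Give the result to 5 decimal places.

2.85242

Extrapolated value = (4·A(h/2) − A(h)) / (4 − 1)
= (4·2.7898810 − 2.6022652) / 3
= 8.5572588 / 3 = 2.8524196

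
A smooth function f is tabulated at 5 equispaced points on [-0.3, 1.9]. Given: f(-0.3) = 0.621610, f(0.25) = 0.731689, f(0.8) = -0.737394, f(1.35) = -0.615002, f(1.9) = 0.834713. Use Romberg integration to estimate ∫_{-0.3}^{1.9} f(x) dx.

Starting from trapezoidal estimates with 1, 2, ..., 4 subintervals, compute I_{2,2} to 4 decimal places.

I_{0,0} (trapezoid, 1 panel, h=2.2000): 1.601955
I_{1,0} (trapezoid, 2 panels, h=1.1000): -0.010156
I_{2,0} (trapezoid, 4 panels, h=0.5500): 0.059100
I_{1,1} = -0.010156 + (-0.010156 − 1.601955)/3 = -0.547526
I_{2,1} = 0.059100 + (0.059100 − (-0.010156))/3 = 0.082185
I_{2,2} = 0.082185 + (0.082185 − (-0.547526))/15 = 0.124166

0.1242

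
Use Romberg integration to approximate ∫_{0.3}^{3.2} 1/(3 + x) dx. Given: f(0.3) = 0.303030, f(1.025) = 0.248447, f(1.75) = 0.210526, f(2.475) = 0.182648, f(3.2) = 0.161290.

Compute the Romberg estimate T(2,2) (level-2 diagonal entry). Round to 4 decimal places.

0.6306

T(0,0) (trapezoid, 1 panel, h=2.9000): 0.673264
T(1,0) (trapezoid, 2 panels, h=1.4500): 0.641895
T(2,0) (trapezoid, 4 panels, h=0.7250): 0.633491
T(1,1) = 0.641895 + (0.641895 − 0.673264)/3 = 0.631439
T(2,1) = 0.633491 + (0.633491 − 0.641895)/3 = 0.630690
T(2,2) = 0.630690 + (0.630690 − 0.631439)/15 = 0.630640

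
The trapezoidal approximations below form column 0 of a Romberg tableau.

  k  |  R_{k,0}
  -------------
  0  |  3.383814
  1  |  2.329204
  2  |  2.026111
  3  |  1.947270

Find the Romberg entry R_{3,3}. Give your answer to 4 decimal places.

R_{1,1} = 2.329204 + (2.329204 − 3.383814)/3 = 1.977667
R_{2,1} = 2.026111 + (2.026111 − 2.329204)/3 = 1.925080
R_{3,1} = 1.947270 + (1.947270 − 2.026111)/3 = 1.920990
R_{2,2} = (16·1.925080 − 1.977667) / 15 = 1.921574
R_{3,2} = 1.920990 + (1.920990 − 1.925080)/15 = 1.920717
R_{3,3} = (64·1.920717 − 1.921574) / 63 = 1.920703

1.9207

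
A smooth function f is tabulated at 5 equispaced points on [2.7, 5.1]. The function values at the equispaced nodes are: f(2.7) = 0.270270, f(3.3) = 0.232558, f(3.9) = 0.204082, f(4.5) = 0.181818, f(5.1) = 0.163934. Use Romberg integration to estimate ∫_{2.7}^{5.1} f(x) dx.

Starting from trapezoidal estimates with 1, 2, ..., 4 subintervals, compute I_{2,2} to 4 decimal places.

I_{0,0} (trapezoid, 1 panel, h=2.4000): 0.521045
I_{1,0} (trapezoid, 2 panels, h=1.2000): 0.505421
I_{2,0} (trapezoid, 4 panels, h=0.6000): 0.501336
I_{1,1} = 0.505421 + (0.505421 − 0.521045)/3 = 0.500213
I_{2,1} = 0.501336 + (0.501336 − 0.505421)/3 = 0.499974
I_{2,2} = 0.499974 + (0.499974 − 0.500213)/15 = 0.499958

0.5000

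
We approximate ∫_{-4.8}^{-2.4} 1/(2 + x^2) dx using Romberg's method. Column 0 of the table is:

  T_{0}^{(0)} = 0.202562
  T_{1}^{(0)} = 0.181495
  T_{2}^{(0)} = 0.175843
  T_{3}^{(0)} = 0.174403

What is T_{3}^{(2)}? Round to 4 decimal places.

Richardson extrapolation on the trapezoidal column (denominator 4−1=3):
T_{2}^{(1)} = 0.175843 + (0.175843 − 0.181495)/3 = 0.173959
T_{3}^{(1)} = (4·0.174403 − 0.175843) / 3 = 0.173923
T_{3}^{(2)} = (16·0.173923 − 0.173959) / 15 = 0.173921

0.1739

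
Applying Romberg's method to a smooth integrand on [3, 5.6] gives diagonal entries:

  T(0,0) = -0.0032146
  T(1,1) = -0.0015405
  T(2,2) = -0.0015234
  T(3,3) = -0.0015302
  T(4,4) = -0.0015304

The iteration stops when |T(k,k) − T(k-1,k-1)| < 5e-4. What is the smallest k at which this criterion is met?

|T(1,1) − T(0,0)| = 0.0016741 ≥ 5e-4
|T(2,2) − T(1,1)| = 0.0000171 < 5e-4

k = 2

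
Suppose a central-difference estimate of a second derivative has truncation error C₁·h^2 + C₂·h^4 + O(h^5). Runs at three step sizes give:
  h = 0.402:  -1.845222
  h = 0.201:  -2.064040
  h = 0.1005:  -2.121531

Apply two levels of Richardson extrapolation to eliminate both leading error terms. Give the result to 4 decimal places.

First eliminate the h^2 term (factor 2^2 = 4):
  B₁ = (4·(-2.064040) − (-1.845222))/3 = -2.136979
  B₂ = (4·(-2.121531) − (-2.064040))/3 = -2.140695
Then eliminate the h^4 term (factor 2^4 = 16):
  (16·(-2.140695) − (-2.136979))/15 = -2.140943

-2.1409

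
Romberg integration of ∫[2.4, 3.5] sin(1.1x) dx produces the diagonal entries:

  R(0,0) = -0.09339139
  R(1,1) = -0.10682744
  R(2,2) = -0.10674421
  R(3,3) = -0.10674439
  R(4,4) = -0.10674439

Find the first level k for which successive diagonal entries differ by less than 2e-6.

k = 3

|R(1,1) − R(0,0)| = 0.01343605 ≥ 2e-6
|R(2,2) − R(1,1)| = 0.00008323 ≥ 2e-6
|R(3,3) − R(2,2)| = 0.00000018 < 2e-6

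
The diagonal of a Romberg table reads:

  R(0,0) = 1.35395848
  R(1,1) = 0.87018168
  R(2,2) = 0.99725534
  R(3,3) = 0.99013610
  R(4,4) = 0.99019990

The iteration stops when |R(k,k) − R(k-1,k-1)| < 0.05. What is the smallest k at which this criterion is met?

k = 3

|R(1,1) − R(0,0)| = 0.48377680 ≥ 0.05
|R(2,2) − R(1,1)| = 0.12707366 ≥ 0.05
|R(3,3) − R(2,2)| = 0.00711924 < 0.05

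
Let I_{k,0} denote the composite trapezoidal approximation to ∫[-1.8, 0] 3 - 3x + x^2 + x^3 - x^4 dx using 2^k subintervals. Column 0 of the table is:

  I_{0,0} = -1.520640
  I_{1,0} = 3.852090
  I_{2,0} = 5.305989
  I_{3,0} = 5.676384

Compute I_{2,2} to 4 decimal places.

Richardson extrapolation on the trapezoidal column (denominator 4−1=3):
I_{1,1} = 3.852090 + (3.852090 − (-1.520640))/3 = 5.643000
I_{2,1} = (4·5.305989 − 3.852090) / 3 = 5.790622
I_{2,2} = 5.790622 + (5.790622 − 5.643000)/15 = 5.800463

5.8005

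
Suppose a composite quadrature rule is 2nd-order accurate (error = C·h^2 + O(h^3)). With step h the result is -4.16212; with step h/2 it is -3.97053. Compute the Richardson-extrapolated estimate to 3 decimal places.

-3.907

Extrapolated value = (4·A(h/2) − A(h)) / (4 − 1)
= (4·(-3.97053) − (-4.16212)) / 3
= -11.72000 / 3 = -3.90667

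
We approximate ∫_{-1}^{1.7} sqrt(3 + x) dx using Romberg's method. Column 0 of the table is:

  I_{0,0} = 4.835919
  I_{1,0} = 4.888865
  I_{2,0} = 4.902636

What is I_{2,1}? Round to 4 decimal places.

4.9072

I_{2,1} = 4.902636 + (4.902636 − 4.888865)/3 = 4.907226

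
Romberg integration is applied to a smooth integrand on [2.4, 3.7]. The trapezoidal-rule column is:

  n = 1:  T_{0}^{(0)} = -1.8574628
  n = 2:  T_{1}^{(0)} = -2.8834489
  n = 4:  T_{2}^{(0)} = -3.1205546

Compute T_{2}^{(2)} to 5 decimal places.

-3.19787

T_{1}^{(1)} = -2.8834489 + (-2.8834489 − (-1.8574628))/3 = -3.2254443
T_{2}^{(1)} = -3.1205546 + (-3.1205546 − (-2.8834489))/3 = -3.1995898
T_{2}^{(2)} = -3.1995898 + (-3.1995898 − (-3.2254443))/15 = -3.1978662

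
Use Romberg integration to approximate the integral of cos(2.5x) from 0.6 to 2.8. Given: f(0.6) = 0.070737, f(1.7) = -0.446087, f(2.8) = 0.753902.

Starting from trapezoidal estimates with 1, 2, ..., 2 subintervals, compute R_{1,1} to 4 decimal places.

-0.3519

R_{0,0} (trapezoid, 1 panel, h=2.2000): 0.907103
R_{1,0} (trapezoid, 2 panels, h=1.1000): -0.037144
R_{1,1} = -0.037144 + (-0.037144 − 0.907103)/3 = -0.351893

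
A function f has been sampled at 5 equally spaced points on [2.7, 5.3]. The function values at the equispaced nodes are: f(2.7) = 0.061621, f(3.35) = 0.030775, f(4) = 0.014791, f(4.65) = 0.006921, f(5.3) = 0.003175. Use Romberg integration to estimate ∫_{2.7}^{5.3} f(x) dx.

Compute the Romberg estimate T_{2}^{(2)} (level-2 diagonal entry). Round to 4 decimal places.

T_{0}^{(0)} (trapezoid, 1 panel, h=2.6000): 0.084235
T_{1}^{(0)} (trapezoid, 2 panels, h=1.3000): 0.061346
T_{2}^{(0)} (trapezoid, 4 panels, h=0.6500): 0.055175
T_{1}^{(1)} = 0.061346 + (0.061346 − 0.084235)/3 = 0.053716
T_{2}^{(1)} = 0.055175 + (0.055175 − 0.061346)/3 = 0.053118
T_{2}^{(2)} = 0.053118 + (0.053118 − 0.053716)/15 = 0.053078

0.0531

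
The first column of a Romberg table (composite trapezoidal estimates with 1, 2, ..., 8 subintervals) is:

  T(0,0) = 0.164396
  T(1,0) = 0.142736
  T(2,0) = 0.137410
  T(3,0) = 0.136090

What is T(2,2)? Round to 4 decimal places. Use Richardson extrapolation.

0.1356

T(1,1) = 0.142736 + (0.142736 − 0.164396)/3 = 0.135516
T(2,1) = 0.137410 + (0.137410 − 0.142736)/3 = 0.135635
T(2,2) = (16·0.135635 − 0.135516) / 15 = 0.135643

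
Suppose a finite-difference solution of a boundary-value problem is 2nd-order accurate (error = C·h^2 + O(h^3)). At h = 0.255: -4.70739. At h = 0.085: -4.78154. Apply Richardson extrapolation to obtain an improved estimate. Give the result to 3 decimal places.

-4.791

Extrapolated value = (9·A(h/3) − A(h)) / (9 − 1)
= (9·(-4.78154) − (-4.70739)) / 8
= -38.32647 / 8 = -4.79081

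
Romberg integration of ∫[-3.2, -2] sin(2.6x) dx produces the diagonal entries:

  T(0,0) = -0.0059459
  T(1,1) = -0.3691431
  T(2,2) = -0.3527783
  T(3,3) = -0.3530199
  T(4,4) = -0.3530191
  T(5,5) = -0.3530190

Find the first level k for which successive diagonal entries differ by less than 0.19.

|T(1,1) − T(0,0)| = 0.3631972 ≥ 0.19
|T(2,2) − T(1,1)| = 0.0163648 < 0.19

k = 2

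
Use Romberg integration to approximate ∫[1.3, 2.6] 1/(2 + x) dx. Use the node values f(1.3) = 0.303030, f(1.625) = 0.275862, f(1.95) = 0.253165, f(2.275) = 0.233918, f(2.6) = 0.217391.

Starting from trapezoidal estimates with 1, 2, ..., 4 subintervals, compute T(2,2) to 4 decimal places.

T(0,0) (trapezoid, 1 panel, h=1.3000): 0.338274
T(1,0) (trapezoid, 2 panels, h=0.6500): 0.333694
T(2,0) (trapezoid, 4 panels, h=0.3250): 0.332526
T(1,1) = 0.333694 + (0.333694 − 0.338274)/3 = 0.332167
T(2,1) = 0.332526 + (0.332526 − 0.333694)/3 = 0.332137
T(2,2) = 0.332137 + (0.332137 − 0.332167)/15 = 0.332135

0.3321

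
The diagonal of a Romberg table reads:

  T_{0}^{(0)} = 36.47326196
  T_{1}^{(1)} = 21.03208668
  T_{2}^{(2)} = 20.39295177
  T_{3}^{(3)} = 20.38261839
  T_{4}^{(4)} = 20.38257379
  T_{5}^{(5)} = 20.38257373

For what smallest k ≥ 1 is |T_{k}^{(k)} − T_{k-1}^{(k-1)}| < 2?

k = 2

|T_{1}^{(1)} − T_{0}^{(0)}| = 15.44117528 ≥ 2
|T_{2}^{(2)} − T_{1}^{(1)}| = 0.63913491 < 2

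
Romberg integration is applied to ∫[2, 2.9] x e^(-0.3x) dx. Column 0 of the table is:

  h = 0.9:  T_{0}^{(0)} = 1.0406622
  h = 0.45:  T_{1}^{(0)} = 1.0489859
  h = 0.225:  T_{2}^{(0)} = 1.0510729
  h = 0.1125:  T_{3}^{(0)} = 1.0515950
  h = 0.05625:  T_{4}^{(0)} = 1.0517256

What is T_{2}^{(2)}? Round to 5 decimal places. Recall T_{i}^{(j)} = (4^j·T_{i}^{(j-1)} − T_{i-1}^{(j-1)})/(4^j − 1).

1.05177

Richardson extrapolation on the trapezoidal column (denominator 4−1=3):
T_{1}^{(1)} = (4·1.0489859 − 1.0406622) / 3 = 1.0517605
T_{2}^{(1)} = 1.0510729 + (1.0510729 − 1.0489859)/3 = 1.0517686
T_{2}^{(2)} = (16·1.0517686 − 1.0517605) / 15 = 1.0517691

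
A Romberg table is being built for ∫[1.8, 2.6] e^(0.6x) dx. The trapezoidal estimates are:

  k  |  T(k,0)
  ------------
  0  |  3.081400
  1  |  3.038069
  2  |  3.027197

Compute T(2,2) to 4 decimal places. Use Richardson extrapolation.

3.0236

Richardson extrapolation on the trapezoidal column (denominator 4−1=3):
T(1,1) = 3.038069 + (3.038069 − 3.081400)/3 = 3.023625
T(2,1) = 3.027197 + (3.027197 − 3.038069)/3 = 3.023573
T(2,2) = 3.023573 + (3.023573 − 3.023625)/15 = 3.023570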